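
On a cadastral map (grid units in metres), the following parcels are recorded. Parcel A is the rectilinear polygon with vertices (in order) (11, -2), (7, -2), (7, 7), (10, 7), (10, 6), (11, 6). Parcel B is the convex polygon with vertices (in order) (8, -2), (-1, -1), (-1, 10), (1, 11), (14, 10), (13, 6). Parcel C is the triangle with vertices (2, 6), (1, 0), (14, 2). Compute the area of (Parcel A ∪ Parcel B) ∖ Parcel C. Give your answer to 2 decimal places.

124.44

|Parcel A ∪ Parcel B| = 160.2556.
|(Parcel A ∪ Parcel B) ∩ Parcel C| = 35.818.
|(Parcel A ∪ Parcel B) ∖ Parcel C| = 160.2556 − 35.818 = 124.44.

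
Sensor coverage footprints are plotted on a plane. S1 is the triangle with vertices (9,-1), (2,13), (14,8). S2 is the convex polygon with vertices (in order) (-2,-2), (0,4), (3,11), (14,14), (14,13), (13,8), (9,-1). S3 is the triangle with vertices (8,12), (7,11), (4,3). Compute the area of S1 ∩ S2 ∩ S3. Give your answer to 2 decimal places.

The intersection is the polygon with vertices (7.438,10.734), (5.412,6.176), (5.286,6.429), (6.973,10.928).
By the shoelace formula its area is 1.75.

1.75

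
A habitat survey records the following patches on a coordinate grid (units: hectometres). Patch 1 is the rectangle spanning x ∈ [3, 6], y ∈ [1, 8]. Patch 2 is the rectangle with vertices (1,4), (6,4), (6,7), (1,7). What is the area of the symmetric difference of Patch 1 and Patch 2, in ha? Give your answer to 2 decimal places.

18.00

|Patch 1∩Patch 2|: x∈[3,6], y∈[4,7] → 3·3 = 9.
|Patch 1 △ Patch 2| = |Patch 1| + |Patch 2| − 2·|Patch 1∩Patch 2| = 21 + 15 − 18 = 18.00.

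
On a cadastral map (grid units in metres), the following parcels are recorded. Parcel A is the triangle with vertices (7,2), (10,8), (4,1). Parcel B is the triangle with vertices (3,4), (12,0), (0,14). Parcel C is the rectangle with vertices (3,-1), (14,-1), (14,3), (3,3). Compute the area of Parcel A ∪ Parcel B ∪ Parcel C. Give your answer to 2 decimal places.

By inclusion–exclusion:
Individual areas: |Parcel A| = 7.5, |Parcel B| = 39, |Parcel C| = 44.
|Parcel A∩Parcel B| = 3.5393.
|Parcel A∩Parcel C| = 3.0357.
|Parcel B∩Parcel C| = 6.2679.
|Parcel A∩Parcel B∩Parcel C| = 0.8858.
|Parcel A ∪ Parcel B ∪ Parcel C| = 90.5 − 12.8428 + 0.8858 = 78.54.

78.54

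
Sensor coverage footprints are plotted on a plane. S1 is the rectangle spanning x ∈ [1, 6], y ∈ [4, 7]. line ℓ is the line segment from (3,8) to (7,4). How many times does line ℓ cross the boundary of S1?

The segment meets the boundary at (6,5), (4,7).

2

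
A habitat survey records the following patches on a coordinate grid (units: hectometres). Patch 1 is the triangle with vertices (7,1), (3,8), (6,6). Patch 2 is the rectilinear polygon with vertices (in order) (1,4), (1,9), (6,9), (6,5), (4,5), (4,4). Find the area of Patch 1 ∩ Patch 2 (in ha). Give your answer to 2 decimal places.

3.43

The intersection is the polygon with vertices (3,8), (6,6), (6,5), (4.714,5).
By the shoelace formula its area is 3.43.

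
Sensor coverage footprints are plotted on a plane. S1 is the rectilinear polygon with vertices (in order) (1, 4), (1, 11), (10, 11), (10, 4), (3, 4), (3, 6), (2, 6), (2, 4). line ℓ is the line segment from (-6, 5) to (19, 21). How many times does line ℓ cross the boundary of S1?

2

The segment meets the boundary at (3.375,11), (1,9.48).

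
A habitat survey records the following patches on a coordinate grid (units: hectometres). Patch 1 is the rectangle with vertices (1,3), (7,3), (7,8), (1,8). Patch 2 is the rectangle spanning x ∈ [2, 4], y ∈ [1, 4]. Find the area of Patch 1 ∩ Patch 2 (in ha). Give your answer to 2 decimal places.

2.00

|Patch 1∩Patch 2|: x∈[2,4], y∈[3,4] → 2·1 = 2.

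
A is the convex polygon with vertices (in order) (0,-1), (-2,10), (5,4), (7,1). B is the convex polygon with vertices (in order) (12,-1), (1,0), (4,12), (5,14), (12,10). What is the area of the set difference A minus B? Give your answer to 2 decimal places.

|A| = 45, |A∩B| = 20.642.
|A ∖ B| = |A| − |A∩B| = 45 − 20.642 = 24.36.

24.36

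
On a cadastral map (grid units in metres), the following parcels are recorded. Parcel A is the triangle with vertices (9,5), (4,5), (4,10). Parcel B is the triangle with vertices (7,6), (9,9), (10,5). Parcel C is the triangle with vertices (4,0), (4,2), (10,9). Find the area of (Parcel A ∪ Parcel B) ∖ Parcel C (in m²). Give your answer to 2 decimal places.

|Parcel A ∪ Parcel B| = 17.45.
|(Parcel A ∪ Parcel B) ∩ Parcel C| = 1.43.
|(Parcel A ∪ Parcel B) ∖ Parcel C| = 17.45 − 1.43 = 16.02.

16.02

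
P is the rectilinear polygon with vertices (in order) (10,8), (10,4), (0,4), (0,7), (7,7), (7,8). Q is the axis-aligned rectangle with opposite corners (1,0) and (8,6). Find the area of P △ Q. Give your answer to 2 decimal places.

47.00

|P| = 33, |Q| = 42, |P∩Q| = 14.
|P △ Q| = |P| + |Q| − 2·|P∩Q| = 33 + 42 − 28 = 47.00.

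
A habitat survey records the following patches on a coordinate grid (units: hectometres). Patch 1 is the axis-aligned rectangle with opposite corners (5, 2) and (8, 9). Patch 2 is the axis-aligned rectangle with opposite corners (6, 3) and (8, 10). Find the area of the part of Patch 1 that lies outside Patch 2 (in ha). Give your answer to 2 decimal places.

|Patch 1∩Patch 2|: x∈[6,8], y∈[3,9] → 2·6 = 12.
|Patch 1| = 21.
|Patch 1 ∖ Patch 2| = |Patch 1| − |Patch 1∩Patch 2| = 21 − 12 = 9.00.

9.00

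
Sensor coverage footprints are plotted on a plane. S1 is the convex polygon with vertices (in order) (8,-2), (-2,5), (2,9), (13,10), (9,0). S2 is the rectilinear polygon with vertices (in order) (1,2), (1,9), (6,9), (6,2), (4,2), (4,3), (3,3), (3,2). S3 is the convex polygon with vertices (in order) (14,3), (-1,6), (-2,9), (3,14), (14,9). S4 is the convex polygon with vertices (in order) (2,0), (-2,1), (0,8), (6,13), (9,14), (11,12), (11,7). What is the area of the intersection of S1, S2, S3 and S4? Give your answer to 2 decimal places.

19.00

The intersection is the polygon with vertices (2,9), (6,9), (6,4.6), (1,5.6), (1,8).
By the shoelace formula its area is 19.00.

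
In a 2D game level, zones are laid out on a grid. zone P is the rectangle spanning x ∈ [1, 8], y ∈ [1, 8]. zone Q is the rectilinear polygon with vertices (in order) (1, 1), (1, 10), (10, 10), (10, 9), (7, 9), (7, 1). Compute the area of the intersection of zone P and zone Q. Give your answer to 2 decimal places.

42.00

The intersection is the polygon with vertices (7,8), (7,1), (1,1), (1,8).
By the shoelace formula its area is 42.00.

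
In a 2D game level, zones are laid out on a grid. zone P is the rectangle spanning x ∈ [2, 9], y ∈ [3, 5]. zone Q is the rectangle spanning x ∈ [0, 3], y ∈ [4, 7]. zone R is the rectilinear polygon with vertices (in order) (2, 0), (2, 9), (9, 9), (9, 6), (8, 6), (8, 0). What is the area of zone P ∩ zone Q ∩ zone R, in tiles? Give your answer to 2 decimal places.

1.00

The intersection is the polygon with vertices (3,5), (3,4), (2,4), (2,5).
By the shoelace formula its area is 1.00.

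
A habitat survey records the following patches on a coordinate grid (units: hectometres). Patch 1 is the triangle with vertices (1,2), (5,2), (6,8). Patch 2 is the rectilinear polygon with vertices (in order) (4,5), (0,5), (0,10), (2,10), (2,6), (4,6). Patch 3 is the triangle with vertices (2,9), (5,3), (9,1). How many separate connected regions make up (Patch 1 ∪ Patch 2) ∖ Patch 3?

2

(Patch 1 ∪ Patch 2) ∖ Patch 3 splits into 2 disjoint pieces (area 1.8293, area 19.0769).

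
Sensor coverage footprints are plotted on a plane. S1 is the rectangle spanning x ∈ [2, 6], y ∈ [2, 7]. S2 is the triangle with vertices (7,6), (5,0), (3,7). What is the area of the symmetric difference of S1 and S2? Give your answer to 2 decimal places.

12.73

|S1| = 20, |S2| = 13, |S1∩S2| = 10.1369.
|S1 △ S2| = |S1| + |S2| − 2·|S1∩S2| = 20 + 13 − 20.2738 = 12.73.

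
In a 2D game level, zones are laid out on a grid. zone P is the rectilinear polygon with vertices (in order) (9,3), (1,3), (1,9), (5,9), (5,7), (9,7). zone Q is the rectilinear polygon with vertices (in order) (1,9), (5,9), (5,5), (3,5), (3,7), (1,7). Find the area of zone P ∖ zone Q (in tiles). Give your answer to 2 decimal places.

|zone P| = 40, |zone P∩zone Q| = 12.
|zone P ∖ zone Q| = |zone P| − |zone P∩zone Q| = 40 − 12 = 28.00.

28.00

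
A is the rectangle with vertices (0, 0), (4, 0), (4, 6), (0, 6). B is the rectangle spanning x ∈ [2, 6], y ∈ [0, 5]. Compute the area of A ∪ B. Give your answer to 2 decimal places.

By inclusion–exclusion:
Individual areas: |A| = 24, |B| = 20.
|A∩B|: x∈[2,4], y∈[0,5] → 2·5 = 10.
|A ∪ B| = 44 − 10 = 34.00.

34.00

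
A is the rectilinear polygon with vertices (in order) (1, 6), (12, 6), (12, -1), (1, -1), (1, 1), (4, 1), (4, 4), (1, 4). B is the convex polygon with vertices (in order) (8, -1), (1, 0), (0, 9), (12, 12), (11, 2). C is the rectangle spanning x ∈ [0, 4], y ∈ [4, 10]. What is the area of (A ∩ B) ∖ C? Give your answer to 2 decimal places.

47.80

|A ∩ B| = 53.8.
|(A ∩ B) ∩ C| = 6.
|(A ∩ B) ∖ C| = 53.8 − 6 = 47.80.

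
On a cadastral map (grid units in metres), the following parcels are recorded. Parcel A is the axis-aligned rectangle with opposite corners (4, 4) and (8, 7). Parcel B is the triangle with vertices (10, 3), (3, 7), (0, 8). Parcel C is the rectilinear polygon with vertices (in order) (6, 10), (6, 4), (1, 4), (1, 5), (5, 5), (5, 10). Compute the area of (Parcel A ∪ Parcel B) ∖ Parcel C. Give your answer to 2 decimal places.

9.36

|Parcel A ∪ Parcel B| = 13.3571.
|(Parcel A ∪ Parcel B) ∩ Parcel C| = 4.
|(Parcel A ∪ Parcel B) ∖ Parcel C| = 13.3571 − 4 = 9.36.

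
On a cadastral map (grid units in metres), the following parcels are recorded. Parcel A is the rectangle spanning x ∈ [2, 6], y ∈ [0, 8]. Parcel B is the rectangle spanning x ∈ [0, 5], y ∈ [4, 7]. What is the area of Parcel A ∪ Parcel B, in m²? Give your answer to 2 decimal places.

By inclusion–exclusion:
Individual areas: |Parcel A| = 32, |Parcel B| = 15.
|Parcel A∩Parcel B|: x∈[2,5], y∈[4,7] → 3·3 = 9.
|Parcel A ∪ Parcel B| = 47 − 9 = 38.00.

38.00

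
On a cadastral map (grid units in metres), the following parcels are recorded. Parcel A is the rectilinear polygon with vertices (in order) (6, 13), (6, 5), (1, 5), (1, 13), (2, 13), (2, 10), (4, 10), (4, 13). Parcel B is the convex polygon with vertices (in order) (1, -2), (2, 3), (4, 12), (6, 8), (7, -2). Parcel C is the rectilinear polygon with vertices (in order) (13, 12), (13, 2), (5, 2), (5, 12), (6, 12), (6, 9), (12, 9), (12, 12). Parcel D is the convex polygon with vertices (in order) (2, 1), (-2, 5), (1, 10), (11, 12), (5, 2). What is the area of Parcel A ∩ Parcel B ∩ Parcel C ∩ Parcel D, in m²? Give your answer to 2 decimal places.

4.00

The intersection is the polygon with vertices (5,10), (6,8), (6,5), (5,5).
By the shoelace formula its area is 4.00.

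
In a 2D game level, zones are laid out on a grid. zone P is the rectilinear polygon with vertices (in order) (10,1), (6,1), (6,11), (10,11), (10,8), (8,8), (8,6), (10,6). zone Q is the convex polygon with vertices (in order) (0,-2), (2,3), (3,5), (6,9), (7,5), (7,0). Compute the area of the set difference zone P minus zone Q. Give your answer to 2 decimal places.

|zone P| = 36, |zone P∩zone Q| = 6.
|zone P ∖ zone Q| = |zone P| − |zone P∩zone Q| = 36 − 6 = 30.00.

30.00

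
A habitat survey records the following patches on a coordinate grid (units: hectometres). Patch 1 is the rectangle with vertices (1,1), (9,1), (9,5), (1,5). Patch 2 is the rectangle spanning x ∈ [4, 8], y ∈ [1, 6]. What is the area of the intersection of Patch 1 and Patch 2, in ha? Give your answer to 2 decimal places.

|Patch 1∩Patch 2|: x∈[4,8], y∈[1,5] → 4·4 = 16.

16.00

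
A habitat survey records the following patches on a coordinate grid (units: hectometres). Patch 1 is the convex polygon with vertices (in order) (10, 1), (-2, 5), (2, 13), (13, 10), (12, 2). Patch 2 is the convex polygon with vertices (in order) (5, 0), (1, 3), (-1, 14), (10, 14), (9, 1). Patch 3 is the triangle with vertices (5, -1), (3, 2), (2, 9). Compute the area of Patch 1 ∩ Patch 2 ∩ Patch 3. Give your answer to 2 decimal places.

2.61

The intersection is the polygon with vertices (2.8,3.4), (2,9), (3.778,3.074).
By the shoelace formula its area is 2.61.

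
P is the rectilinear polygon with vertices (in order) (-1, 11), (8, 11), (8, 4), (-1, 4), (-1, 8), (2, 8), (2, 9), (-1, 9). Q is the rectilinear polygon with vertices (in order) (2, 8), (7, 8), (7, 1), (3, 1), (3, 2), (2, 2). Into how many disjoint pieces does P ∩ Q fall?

P ∩ Q is a single connected region.

1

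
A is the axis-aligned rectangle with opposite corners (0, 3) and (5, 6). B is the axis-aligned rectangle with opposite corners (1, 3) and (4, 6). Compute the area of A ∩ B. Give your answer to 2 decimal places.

|A∩B|: x∈[1,4], y∈[3,6] → 3·3 = 9.

9.00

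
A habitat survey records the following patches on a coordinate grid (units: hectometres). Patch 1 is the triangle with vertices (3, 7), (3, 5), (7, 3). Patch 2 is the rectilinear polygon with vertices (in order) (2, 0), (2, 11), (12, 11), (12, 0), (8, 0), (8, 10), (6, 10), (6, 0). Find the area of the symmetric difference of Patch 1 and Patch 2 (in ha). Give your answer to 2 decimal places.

|Patch 1| = 4, |Patch 2| = 90, |Patch 1∩Patch 2| = 3.75.
|Patch 1 △ Patch 2| = |Patch 1| + |Patch 2| − 2·|Patch 1∩Patch 2| = 4 + 90 − 7.5 = 86.50.

86.50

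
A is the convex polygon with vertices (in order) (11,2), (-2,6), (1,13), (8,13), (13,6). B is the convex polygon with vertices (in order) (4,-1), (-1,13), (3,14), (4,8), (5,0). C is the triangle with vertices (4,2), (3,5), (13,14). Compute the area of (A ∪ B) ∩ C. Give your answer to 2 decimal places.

The region (A ∪ B) ∩ C is the polygon with vertices (4.643,2.857), (4,2), (3,5), (9.522,10.87), (10.073,10.098), (5.312,3.75), (4.5,4).
By the shoelace formula its area is 16.85.

16.85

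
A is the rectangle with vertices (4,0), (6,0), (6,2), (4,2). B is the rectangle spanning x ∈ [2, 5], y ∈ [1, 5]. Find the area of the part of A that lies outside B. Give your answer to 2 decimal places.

|A∩B|: x∈[4,5], y∈[1,2] → 1·1 = 1.
|A| = 4.
|A ∖ B| = |A| − |A∩B| = 4 − 1 = 3.00.

3.00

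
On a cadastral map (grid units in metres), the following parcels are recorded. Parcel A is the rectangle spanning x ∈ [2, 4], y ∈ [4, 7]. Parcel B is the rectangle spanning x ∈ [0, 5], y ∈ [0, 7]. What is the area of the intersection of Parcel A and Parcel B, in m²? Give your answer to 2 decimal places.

6.00

|Parcel A∩Parcel B|: x∈[2,4], y∈[4,7] → 2·3 = 6.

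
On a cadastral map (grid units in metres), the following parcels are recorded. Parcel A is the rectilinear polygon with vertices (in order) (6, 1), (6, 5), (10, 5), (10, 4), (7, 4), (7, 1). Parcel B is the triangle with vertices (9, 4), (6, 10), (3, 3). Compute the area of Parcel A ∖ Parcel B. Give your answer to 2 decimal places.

3.83

|Parcel A| = 7, |Parcel A∩Parcel B| = 3.1667.
|Parcel A ∖ Parcel B| = |Parcel A| − |Parcel A∩Parcel B| = 7 − 3.1667 = 3.83.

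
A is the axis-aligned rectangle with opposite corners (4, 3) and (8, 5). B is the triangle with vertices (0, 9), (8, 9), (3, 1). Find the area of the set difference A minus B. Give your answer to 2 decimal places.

|A| = 8, |A∩B| = 1.75.
|A ∖ B| = |A| − |A∩B| = 8 − 1.75 = 6.25.

6.25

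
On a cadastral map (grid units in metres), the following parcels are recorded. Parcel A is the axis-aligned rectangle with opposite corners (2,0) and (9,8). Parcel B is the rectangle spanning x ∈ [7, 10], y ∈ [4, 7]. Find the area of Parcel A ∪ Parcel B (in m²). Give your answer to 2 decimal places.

By inclusion–exclusion:
Individual areas: |Parcel A| = 56, |Parcel B| = 9.
|Parcel A∩Parcel B|: x∈[7,9], y∈[4,7] → 2·3 = 6.
|Parcel A ∪ Parcel B| = 65 − 6 = 59.00.

59.00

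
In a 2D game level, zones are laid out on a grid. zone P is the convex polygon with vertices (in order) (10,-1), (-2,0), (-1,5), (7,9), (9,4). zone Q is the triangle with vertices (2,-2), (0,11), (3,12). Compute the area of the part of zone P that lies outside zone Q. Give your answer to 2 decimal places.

|zone P| = 79, |zone P∩zone Q| = 7.5216.
|zone P ∖ zone Q| = |zone P| − |zone P∩zone Q| = 79 − 7.5216 = 71.48.

71.48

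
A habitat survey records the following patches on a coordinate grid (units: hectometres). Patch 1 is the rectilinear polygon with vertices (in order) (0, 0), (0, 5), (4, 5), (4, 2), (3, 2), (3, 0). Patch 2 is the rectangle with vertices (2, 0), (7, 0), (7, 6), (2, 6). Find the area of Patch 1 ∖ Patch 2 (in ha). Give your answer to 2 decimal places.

10.00

|Patch 1| = 18, |Patch 1∩Patch 2| = 8.
|Patch 1 ∖ Patch 2| = |Patch 1| − |Patch 1∩Patch 2| = 18 − 8 = 10.00.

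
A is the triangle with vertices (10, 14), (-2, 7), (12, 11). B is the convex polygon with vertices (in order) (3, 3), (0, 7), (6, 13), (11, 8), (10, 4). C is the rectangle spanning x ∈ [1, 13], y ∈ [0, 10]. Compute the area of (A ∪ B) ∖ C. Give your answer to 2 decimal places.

22.16

|A ∪ B| = 79.6725.
|(A ∪ B) ∩ C| = 57.5083.
|(A ∪ B) ∖ C| = 79.6725 − 57.5083 = 22.16.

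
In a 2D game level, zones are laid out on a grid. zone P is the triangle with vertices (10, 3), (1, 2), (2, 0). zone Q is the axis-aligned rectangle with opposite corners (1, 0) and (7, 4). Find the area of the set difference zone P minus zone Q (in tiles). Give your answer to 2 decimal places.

1.19

|zone P| = 9.5, |zone P∩zone Q| = 8.3125.
|zone P ∖ zone Q| = |zone P| − |zone P∩zone Q| = 9.5 − 8.3125 = 1.19.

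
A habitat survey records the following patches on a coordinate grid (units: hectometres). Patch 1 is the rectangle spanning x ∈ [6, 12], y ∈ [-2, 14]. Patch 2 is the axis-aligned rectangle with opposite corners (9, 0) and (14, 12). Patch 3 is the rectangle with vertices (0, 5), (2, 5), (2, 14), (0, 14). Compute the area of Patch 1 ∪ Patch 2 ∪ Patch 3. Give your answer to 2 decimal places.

By inclusion–exclusion:
Individual areas: |Patch 1| = 96, |Patch 2| = 60, |Patch 3| = 18.
|Patch 1∩Patch 2|: x∈[9,12], y∈[0,12] → 3·12 = 36.
|Patch 1∩Patch 3| = 0 (no overlap).
|Patch 2∩Patch 3| = 0 (no overlap).
|Patch 1∩Patch 2∩Patch 3| = 0.
|Patch 1 ∪ Patch 2 ∪ Patch 3| = 174 − 36 + 0 = 138.00.

138.00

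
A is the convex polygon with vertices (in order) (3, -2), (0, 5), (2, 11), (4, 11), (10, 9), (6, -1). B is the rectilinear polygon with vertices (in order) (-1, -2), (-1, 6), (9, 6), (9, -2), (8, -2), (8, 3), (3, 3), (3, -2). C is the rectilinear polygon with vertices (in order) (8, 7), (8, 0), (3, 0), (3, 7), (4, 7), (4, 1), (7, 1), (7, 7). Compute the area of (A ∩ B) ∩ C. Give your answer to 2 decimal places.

5.80

|A ∩ B| = 28.9333.
|(A ∩ B) ∩ C| = 5.80.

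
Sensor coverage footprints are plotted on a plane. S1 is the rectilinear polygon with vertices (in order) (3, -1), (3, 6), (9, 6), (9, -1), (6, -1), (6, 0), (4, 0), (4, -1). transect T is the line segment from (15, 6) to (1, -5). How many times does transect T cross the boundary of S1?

2

The segment meets the boundary at (6.091,-1), (9,1.286).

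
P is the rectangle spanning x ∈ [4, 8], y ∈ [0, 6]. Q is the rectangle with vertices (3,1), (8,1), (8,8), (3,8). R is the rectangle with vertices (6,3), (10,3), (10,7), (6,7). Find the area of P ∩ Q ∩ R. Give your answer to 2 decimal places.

The intersection is the polygon with vertices (8,6), (8,3), (6,3), (6,6).
By the shoelace formula its area is 6.00.

6.00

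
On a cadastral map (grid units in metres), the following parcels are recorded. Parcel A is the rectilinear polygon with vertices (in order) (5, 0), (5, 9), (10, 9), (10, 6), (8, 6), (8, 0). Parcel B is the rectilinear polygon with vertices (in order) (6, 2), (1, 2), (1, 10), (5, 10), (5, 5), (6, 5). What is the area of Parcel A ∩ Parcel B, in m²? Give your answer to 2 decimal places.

3.00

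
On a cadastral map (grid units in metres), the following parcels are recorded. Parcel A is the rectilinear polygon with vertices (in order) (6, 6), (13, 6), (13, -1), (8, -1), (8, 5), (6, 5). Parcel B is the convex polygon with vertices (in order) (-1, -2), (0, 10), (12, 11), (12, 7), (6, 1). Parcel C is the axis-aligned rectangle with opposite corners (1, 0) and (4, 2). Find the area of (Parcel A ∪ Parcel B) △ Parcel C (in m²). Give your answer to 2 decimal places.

134.05

|Parcel A ∪ Parcel B| = 140.
|(Parcel A ∪ Parcel B) ∩ Parcel C| = 5.9762.
|(Parcel A ∪ Parcel B) △ Parcel C| = 140 + 6 − 11.9524 = 134.05.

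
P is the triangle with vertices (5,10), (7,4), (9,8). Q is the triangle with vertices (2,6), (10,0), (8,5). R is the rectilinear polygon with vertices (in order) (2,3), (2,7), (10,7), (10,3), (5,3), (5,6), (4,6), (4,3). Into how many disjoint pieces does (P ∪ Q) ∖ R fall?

(P ∪ Q) ∖ R splits into 3 disjoint pieces (area 6.25, area 4.2, area 1.4583).

3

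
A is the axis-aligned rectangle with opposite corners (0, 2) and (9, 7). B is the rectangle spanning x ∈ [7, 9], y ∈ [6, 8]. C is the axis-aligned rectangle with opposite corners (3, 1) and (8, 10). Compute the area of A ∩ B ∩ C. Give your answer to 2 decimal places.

1.00

The intersection is the polygon with vertices (7,6), (7,7), (8,7), (8,6).
By the shoelace formula its area is 1.00.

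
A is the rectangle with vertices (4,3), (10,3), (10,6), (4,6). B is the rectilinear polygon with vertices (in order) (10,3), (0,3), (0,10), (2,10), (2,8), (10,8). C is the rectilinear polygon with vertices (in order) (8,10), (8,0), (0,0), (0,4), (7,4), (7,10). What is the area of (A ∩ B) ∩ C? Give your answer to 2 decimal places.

The region (A ∩ B) ∩ C is the polygon with vertices (4,3), (4,4), (7,4), (7,6), (8,6), (8,3).
By the shoelace formula its area is 6.00.

6.00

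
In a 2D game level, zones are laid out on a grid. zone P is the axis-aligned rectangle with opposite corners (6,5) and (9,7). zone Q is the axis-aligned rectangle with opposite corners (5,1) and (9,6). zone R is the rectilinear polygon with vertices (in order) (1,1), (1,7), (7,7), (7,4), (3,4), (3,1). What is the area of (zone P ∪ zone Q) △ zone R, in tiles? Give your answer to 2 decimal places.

|zone P ∪ zone Q| = 23.
|(zone P ∪ zone Q) ∩ zone R| = 5.
|(zone P ∪ zone Q) △ zone R| = 23 + 24 − 10 = 37.00.

37.00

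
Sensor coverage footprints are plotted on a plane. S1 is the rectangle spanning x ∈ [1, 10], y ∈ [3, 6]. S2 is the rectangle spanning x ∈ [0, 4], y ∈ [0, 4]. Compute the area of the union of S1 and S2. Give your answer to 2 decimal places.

By inclusion–exclusion:
Individual areas: |S1| = 27, |S2| = 16.
|S1∩S2|: x∈[1,4], y∈[3,4] → 3·1 = 3.
|S1 ∪ S2| = 43 − 3 = 40.00.

40.00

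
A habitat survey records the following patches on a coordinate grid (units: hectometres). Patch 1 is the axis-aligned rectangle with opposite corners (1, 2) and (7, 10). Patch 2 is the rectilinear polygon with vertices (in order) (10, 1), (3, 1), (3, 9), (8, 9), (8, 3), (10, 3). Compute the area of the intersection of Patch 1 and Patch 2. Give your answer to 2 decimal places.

The intersection is the polygon with vertices (7,2), (3,2), (3,9), (7,9).
By the shoelace formula its area is 28.00.

28.00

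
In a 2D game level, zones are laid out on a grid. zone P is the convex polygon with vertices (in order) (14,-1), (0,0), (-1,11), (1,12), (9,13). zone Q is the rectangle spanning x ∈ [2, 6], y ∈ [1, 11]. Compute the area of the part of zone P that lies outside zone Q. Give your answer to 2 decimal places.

|zone P| = 154.5, |zone P∩zone Q| = 40.
|zone P ∖ zone Q| = |zone P| − |zone P∩zone Q| = 154.5 − 40 = 114.50.

114.50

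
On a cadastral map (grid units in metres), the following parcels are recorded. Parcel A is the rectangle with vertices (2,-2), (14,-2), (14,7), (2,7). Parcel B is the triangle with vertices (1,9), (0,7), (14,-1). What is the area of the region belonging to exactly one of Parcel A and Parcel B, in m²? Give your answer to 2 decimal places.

|Parcel A| = 108, |Parcel B| = 18, |Parcel A∩Parcel B| = 13.2571.
|Parcel A △ Parcel B| = |Parcel A| + |Parcel B| − 2·|Parcel A∩Parcel B| = 108 + 18 − 26.5143 = 99.49.

99.49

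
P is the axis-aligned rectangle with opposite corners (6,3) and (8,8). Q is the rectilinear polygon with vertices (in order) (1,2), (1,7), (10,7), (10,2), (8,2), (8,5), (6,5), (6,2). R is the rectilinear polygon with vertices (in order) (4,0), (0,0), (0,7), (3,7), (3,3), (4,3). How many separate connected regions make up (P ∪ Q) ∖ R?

1

(P ∪ Q) ∖ R is a single connected region.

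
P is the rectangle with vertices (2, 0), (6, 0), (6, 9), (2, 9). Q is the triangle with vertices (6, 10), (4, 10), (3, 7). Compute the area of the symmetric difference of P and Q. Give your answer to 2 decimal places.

|P| = 36, |Q| = 3, |P∩Q| = 1.3333.
|P △ Q| = |P| + |Q| − 2·|P∩Q| = 36 + 3 − 2.6667 = 36.33.

36.33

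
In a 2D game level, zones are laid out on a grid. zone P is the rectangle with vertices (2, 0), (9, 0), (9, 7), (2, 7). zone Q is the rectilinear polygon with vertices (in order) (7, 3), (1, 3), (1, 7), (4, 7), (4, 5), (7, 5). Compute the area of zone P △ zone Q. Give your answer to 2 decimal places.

|zone P| = 49, |zone Q| = 18, |zone P∩zone Q| = 14.
|zone P △ zone Q| = |zone P| + |zone Q| − 2·|zone P∩zone Q| = 49 + 18 − 28 = 39.00.

39.00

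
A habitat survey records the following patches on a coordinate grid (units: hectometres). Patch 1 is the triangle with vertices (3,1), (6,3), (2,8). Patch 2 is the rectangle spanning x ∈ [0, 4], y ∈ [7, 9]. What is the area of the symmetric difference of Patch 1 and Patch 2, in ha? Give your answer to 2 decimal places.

|Patch 1| = 11.5, |Patch 2| = 8, |Patch 1∩Patch 2| = 0.3286.
|Patch 1 △ Patch 2| = |Patch 1| + |Patch 2| − 2·|Patch 1∩Patch 2| = 11.5 + 8 − 0.6571 = 18.84.

18.84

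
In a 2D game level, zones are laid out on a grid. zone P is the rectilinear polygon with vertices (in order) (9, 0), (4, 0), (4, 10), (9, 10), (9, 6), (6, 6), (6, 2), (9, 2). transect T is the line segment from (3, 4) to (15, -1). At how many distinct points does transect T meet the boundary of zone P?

4

The segment meets the boundary at (7.8,2), (9,1.5), (6,2.75), (4,3.583).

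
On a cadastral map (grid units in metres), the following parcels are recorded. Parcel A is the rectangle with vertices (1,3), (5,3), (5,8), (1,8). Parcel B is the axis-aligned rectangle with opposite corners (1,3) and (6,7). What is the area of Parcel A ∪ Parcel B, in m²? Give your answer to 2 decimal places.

24.00

By inclusion–exclusion:
Individual areas: |Parcel A| = 20, |Parcel B| = 20.
|Parcel A∩Parcel B|: x∈[1,5], y∈[3,7] → 4·4 = 16.
|Parcel A ∪ Parcel B| = 40 − 16 = 24.00.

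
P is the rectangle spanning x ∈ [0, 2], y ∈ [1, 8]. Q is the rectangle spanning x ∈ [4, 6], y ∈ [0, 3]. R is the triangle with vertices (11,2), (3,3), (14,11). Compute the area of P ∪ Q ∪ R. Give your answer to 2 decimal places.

57.00

By inclusion–exclusion:
Individual areas: |P| = 14, |Q| = 6, |R| = 37.5.
|P∩Q| = 0 (no overlap).
|P∩R| = 0.
|Q∩R| = 0.5.
|P∩Q∩R| = 0.
|P ∪ Q ∪ R| = 57.5 − 0.5 + 0 = 57.00.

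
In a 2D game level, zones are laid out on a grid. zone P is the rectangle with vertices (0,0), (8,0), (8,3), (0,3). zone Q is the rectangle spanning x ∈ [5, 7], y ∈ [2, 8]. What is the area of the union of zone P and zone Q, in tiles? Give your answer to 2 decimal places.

By inclusion–exclusion:
Individual areas: |zone P| = 24, |zone Q| = 12.
|zone P∩zone Q|: x∈[5,7], y∈[2,3] → 2·1 = 2.
|zone P ∪ zone Q| = 36 − 2 = 34.00.

34.00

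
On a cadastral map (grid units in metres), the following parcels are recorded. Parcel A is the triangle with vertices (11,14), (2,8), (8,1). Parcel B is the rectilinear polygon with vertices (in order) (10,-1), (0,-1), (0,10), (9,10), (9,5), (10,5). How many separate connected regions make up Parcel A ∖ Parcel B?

Parcel A ∖ Parcel B is a single connected region.

1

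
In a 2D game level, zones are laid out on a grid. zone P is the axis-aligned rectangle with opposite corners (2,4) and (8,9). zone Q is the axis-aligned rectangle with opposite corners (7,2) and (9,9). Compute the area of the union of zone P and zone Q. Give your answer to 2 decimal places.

By inclusion–exclusion:
Individual areas: |zone P| = 30, |zone Q| = 14.
|zone P∩zone Q|: x∈[7,8], y∈[4,9] → 1·5 = 5.
|zone P ∪ zone Q| = 44 − 5 = 39.00.

39.00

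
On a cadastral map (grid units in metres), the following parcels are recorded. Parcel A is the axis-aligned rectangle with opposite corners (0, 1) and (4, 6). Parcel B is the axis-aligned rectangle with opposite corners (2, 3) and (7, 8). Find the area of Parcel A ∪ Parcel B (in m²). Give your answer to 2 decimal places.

By inclusion–exclusion:
Individual areas: |Parcel A| = 20, |Parcel B| = 25.
|Parcel A∩Parcel B|: x∈[2,4], y∈[3,6] → 2·3 = 6.
|Parcel A ∪ Parcel B| = 45 − 6 = 39.00.

39.00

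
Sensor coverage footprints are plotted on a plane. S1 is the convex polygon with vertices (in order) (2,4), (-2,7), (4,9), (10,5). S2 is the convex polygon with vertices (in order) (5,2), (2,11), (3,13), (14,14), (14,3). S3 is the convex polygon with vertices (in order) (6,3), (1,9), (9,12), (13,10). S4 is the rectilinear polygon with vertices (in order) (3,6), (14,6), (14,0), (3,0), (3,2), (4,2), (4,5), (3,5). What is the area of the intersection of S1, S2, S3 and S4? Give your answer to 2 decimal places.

6.04

The intersection is the polygon with vertices (7.714,4.714), (4.868,4.359), (3.778,5.667), (3.667,6), (8.5,6), (8.8,5.8).
By the shoelace formula its area is 6.04.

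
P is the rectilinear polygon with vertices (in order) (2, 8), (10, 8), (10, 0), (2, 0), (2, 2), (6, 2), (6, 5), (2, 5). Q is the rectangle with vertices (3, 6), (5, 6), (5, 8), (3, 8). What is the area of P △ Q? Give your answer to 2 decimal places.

|P| = 52, |Q| = 4, |P∩Q| = 4.
|P △ Q| = |P| + |Q| − 2·|P∩Q| = 52 + 4 − 8 = 48.00.

48.00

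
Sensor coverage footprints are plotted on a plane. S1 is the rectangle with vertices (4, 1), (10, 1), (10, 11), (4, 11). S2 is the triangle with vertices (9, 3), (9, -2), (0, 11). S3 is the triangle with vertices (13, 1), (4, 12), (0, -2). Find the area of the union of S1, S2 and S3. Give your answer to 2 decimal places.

By inclusion–exclusion:
Individual areas: |S1| = 60, |S2| = 22.5, |S3| = 85.
|S1∩S2| = 14.9402.
|S1∩S3| = 43.5909.
|S2∩S3| = 19.0492.
|S1∩S2∩S3| = 14.9402.
|S1 ∪ S2 ∪ S3| = 167.5 − 77.5803 + 14.9402 = 104.86.

104.86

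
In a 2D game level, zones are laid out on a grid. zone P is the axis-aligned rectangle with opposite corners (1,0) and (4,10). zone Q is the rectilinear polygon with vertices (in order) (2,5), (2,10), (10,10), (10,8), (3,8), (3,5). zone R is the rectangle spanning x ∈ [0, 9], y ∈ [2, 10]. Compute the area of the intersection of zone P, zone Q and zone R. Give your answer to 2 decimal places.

The intersection is the polygon with vertices (3,8), (3,5), (2,5), (2,10), (4,10), (4,8).
By the shoelace formula its area is 7.00.

7.00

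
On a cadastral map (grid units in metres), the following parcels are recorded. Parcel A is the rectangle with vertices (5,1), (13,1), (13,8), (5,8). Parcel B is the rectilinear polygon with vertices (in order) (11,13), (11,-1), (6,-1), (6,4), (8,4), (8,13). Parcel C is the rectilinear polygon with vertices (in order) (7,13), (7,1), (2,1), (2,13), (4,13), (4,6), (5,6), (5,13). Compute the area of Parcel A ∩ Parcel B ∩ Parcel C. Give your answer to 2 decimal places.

3.00

The intersection is the polygon with vertices (6,1), (6,4), (7,4), (7,1).
By the shoelace formula its area is 3.00.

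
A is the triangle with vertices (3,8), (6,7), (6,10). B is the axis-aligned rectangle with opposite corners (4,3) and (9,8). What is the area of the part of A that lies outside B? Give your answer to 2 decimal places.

|A| = 4.5, |A∩B| = 1.3333.
|A ∖ B| = |A| − |A∩B| = 4.5 − 1.3333 = 3.17.

3.17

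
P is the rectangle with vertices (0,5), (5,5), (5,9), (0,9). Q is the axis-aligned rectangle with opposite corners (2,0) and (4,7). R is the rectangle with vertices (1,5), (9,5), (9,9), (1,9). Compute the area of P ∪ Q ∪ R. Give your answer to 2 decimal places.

46.00

By inclusion–exclusion:
Individual areas: |P| = 20, |Q| = 14, |R| = 32.
|P∩Q|: x∈[2,4], y∈[5,7] → 2·2 = 4.
|P∩R|: x∈[1,5], y∈[5,9] → 4·4 = 16.
|Q∩R|: x∈[2,4], y∈[5,7] → 2·2 = 4.
|P∩Q∩R| = 4.
|P ∪ Q ∪ R| = 66 − 24 + 4 = 46.00.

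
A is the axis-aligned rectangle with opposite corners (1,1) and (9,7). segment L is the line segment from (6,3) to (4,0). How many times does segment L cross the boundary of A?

1

The segment meets the boundary at (4.667,1).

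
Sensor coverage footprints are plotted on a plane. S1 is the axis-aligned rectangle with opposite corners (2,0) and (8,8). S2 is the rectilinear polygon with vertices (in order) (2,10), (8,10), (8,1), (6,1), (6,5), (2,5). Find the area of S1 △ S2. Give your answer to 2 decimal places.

|S1| = 48, |S2| = 38, |S1∩S2| = 26.
|S1 △ S2| = |S1| + |S2| − 2·|S1∩S2| = 48 + 38 − 52 = 34.00.

34.00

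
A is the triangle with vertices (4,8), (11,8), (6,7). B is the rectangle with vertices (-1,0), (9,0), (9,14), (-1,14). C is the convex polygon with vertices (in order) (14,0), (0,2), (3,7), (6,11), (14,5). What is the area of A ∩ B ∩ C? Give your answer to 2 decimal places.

The intersection is the polygon with vertices (9,7.6), (6,7), (4,8), (9,8).
By the shoelace formula its area is 3.10.

3.10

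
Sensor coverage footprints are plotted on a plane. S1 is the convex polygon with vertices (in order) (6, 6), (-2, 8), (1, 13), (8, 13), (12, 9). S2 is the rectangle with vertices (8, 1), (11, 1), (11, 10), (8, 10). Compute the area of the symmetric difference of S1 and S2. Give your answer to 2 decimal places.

79.00

|S1| = 65.5, |S2| = 27, |S1∩S2| = 6.75.
|S1 △ S2| = |S1| + |S2| − 2·|S1∩S2| = 65.5 + 27 − 13.5 = 79.00.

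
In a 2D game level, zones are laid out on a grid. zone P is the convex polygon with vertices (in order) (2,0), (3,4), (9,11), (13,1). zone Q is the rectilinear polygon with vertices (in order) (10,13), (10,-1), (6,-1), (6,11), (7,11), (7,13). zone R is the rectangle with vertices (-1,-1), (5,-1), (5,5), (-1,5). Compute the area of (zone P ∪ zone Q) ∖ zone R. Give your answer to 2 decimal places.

73.02

|zone P ∪ zone Q| = 84.1818.
|(zone P ∪ zone Q) ∩ zone R| = 11.1623.
|(zone P ∪ zone Q) ∖ zone R| = 84.1818 − 11.1623 = 73.02.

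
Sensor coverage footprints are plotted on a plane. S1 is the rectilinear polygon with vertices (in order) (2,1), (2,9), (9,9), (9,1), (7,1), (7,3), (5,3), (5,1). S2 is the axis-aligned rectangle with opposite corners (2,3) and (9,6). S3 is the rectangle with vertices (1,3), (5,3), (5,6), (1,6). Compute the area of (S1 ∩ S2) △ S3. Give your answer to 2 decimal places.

|S1 ∩ S2| = 21.
|(S1 ∩ S2) ∩ S3| = 9.
|(S1 ∩ S2) △ S3| = 21 + 12 − 18 = 15.00.

15.00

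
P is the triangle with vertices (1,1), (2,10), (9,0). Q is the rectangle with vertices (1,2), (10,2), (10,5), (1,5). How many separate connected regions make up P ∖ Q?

2

P ∖ Q splits into 2 disjoint pieces (area 10.5444, area 10.1389).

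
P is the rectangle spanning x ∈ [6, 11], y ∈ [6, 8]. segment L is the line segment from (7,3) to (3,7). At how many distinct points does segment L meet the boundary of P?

0

The segment lies entirely outside P and never meets its boundary.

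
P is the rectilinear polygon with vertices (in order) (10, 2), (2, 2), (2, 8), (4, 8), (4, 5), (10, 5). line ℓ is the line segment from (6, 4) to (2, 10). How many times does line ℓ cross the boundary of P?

The segment meets the boundary at (3.333,8), (5.333,5), (4,7).

3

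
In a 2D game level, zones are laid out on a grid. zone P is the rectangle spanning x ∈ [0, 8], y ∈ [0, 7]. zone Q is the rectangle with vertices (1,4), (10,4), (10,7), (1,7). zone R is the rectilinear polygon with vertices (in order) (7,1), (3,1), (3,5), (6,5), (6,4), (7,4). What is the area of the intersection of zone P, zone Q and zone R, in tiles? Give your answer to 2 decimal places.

3.00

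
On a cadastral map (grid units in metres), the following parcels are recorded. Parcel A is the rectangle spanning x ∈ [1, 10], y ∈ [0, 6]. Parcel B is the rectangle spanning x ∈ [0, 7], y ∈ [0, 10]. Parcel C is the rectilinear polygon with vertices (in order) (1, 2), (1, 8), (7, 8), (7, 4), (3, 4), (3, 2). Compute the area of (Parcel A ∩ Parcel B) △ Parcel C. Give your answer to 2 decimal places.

|Parcel A ∩ Parcel B| = 36.
|(Parcel A ∩ Parcel B) ∩ Parcel C| = 16.
|(Parcel A ∩ Parcel B) △ Parcel C| = 36 + 28 − 32 = 32.00.

32.00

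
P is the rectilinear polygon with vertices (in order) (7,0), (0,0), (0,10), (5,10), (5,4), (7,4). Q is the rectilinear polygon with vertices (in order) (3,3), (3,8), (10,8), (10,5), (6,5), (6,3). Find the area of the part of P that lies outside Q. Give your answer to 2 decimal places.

47.00

|P| = 58, |P∩Q| = 11.
|P ∖ Q| = |P| − |P∩Q| = 58 − 11 = 47.00.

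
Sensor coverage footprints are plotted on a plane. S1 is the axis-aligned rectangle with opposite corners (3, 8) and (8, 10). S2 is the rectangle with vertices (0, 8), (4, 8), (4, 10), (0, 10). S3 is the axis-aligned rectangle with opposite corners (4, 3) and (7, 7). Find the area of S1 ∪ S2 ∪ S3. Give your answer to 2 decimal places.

28.00

By inclusion–exclusion:
Individual areas: |S1| = 10, |S2| = 8, |S3| = 12.
|S1∩S2|: x∈[3,4], y∈[8,10] → 1·2 = 2.
|S1∩S3| = 0 (no overlap).
|S2∩S3| = 0 (no overlap).
|S1∩S2∩S3| = 0.
|S1 ∪ S2 ∪ S3| = 30 − 2 + 0 = 28.00.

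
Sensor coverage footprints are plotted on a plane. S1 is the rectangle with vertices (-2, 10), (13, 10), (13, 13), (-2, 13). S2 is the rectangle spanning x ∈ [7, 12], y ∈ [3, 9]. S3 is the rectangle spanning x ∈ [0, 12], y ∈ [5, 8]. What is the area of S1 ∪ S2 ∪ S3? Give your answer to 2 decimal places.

96.00

By inclusion–exclusion:
Individual areas: |S1| = 45, |S2| = 30, |S3| = 36.
|S1∩S2| = 0 (no overlap).
|S1∩S3| = 0 (no overlap).
|S2∩S3|: x∈[7,12], y∈[5,8] → 5·3 = 15.
|S1∩S2∩S3| = 0.
|S1 ∪ S2 ∪ S3| = 111 − 15 + 0 = 96.00.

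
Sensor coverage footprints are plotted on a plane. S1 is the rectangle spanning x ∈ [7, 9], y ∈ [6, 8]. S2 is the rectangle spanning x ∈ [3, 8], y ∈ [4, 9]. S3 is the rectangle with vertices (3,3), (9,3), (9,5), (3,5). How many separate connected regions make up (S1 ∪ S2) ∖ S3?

(S1 ∪ S2) ∖ S3 is a single connected region.

1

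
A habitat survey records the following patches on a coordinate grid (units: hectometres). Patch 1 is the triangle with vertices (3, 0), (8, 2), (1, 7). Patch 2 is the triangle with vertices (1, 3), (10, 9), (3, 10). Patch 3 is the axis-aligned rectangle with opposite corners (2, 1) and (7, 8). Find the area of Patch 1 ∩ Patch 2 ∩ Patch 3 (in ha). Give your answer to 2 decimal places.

2.48

The intersection is the polygon with vertices (2,3.667), (2,6.286), (3.897,4.931).
By the shoelace formula its area is 2.48.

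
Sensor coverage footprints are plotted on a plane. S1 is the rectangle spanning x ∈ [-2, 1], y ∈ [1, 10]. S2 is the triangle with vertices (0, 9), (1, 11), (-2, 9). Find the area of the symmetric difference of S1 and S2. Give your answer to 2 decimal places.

|S1| = 27, |S2| = 2, |S1∩S2| = 1.5.
|S1 △ S2| = |S1| + |S2| − 2·|S1∩S2| = 27 + 2 − 3 = 26.00.

26.00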